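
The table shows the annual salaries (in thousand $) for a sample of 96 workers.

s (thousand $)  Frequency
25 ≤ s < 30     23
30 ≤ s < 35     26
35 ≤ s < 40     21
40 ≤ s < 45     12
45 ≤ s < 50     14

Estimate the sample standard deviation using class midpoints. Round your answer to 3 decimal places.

6.793

Midpoints: 27.5, 32.5, 37.5, 42.5, 47.5
n = 96, Σfm = 3440, mean = 35.8333
Σfm² = 127650
Σf(m − x̄)² = Σfm² − (Σfm)²/n = 127650 − 3440²/96 = 4383.3333
Sample variance = 4383.3333 / 95 = 46.1404
Standard deviation = √46.1404 = 6.7927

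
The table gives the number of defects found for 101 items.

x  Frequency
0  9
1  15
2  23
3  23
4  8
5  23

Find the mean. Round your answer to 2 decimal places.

Values: 0, 1, 2, 3, 4, 5
Σfx = 9×0 + 15×1 + 23×2 + 23×3 + 8×4 + 23×5 = 277
n = Σf = 101
Mean = 277 / 101 = 2.7426

2.74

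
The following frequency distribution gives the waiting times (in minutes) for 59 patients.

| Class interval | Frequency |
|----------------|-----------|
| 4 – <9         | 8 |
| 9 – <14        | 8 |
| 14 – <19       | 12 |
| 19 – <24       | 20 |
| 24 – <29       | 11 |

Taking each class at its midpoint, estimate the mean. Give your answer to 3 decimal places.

Midpoints: 6.5, 11.5, 16.5, 21.5, 26.5
Σfm = 8×6.5 + 8×11.5 + 12×16.5 + 20×21.5 + 11×26.5 = 1063.5
n = Σf = 59
Mean = 1063.5 / 59 = 18.0254

18.025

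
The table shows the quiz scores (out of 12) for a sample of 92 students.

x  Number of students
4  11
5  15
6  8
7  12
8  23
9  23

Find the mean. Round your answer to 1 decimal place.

7.0

Values: 4, 5, 6, 7, 8, 9
Σfx = 11×4 + 15×5 + 8×6 + 12×7 + 23×8 + 23×9 = 642
n = Σf = 92
Mean = 642 / 92 = 6.9783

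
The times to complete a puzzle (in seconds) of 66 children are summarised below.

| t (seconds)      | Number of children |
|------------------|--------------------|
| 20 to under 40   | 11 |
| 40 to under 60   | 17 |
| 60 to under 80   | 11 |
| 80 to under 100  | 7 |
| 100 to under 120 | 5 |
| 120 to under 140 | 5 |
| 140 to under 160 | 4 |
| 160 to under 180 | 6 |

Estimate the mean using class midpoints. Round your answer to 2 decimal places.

Midpoints: 30, 50, 70, 90, 110, 130, 150, 170
Σfm = 11×30 + 17×50 + 11×70 + 7×90 + 5×110 + 5×130 + 4×150 + 6×170 = 5400
n = Σf = 66
Mean = 5400 / 66 = 81.8182

81.82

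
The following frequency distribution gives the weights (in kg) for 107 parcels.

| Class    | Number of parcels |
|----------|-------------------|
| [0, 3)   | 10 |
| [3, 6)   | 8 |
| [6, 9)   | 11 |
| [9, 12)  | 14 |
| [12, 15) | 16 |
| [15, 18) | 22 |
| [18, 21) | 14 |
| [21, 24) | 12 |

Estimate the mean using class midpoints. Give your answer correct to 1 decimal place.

Midpoints: 1.5, 4.5, 7.5, 10.5, 13.5, 16.5, 19.5, 22.5
Σfm = 10×1.5 + 8×4.5 + 11×7.5 + 14×10.5 + 16×13.5 + 22×16.5 + 14×19.5 + 12×22.5 = 1402.5
n = Σf = 107
Mean = 1402.5 / 107 = 13.1075

13.1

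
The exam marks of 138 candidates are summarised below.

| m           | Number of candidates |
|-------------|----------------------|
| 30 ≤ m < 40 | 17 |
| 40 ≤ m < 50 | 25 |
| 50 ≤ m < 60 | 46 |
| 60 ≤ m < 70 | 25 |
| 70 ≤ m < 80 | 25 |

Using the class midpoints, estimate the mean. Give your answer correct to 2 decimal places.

Midpoints: 35, 45, 55, 65, 75
Σfm = 17×35 + 25×45 + 46×55 + 25×65 + 25×75 = 7750
n = Σf = 138
Mean = 7750 / 138 = 56.1594

56.16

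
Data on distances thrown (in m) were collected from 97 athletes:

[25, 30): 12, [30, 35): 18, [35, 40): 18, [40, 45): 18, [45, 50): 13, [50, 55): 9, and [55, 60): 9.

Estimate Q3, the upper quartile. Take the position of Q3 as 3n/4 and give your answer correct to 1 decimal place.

Cumulative frequencies: 12, 30, 48, 66, 79, 88, 97
n = 97; position = 3n/4 = 72.75.
This falls in the class [45, 50): L = 45, F = 66, f = 13, h = 5.
Upper quartile ≈ 45 + ((72.75 − 66) / 13) × 5 = 47.5962

47.6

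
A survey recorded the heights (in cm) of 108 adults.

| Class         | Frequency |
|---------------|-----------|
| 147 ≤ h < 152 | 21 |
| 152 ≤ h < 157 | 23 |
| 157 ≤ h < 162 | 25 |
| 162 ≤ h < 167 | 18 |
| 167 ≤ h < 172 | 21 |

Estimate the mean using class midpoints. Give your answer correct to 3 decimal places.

159.269

Midpoints: 149.5, 154.5, 159.5, 164.5, 169.5
Σfm = 21×149.5 + 23×154.5 + 25×159.5 + 18×164.5 + 21×169.5 = 17201
n = Σf = 108
Mean = 17201 / 108 = 159.2685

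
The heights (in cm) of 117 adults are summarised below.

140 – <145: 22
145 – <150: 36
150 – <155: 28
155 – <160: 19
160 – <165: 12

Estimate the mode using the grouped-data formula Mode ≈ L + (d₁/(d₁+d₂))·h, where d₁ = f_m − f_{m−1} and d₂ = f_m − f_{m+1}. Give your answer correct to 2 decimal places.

148.18

Modal class: 145 – <150 (highest frequency 36).
d₁ = 36 − 22 = 14, d₂ = 36 − 28 = 8
Mode ≈ 145 + (14/(14+8)) × 5 = 145 + 3.1818 = 148.1818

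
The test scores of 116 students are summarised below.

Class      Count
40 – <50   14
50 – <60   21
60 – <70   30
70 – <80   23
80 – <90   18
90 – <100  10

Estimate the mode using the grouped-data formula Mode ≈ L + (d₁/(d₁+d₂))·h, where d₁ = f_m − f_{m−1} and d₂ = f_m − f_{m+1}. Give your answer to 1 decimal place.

Modal class: 60 – <70 (highest frequency 30).
d₁ = 30 − 21 = 9, d₂ = 30 − 23 = 7
Mode ≈ 60 + (9/(9+7)) × 10 = 60 + 5.6250 = 65.6250

65.6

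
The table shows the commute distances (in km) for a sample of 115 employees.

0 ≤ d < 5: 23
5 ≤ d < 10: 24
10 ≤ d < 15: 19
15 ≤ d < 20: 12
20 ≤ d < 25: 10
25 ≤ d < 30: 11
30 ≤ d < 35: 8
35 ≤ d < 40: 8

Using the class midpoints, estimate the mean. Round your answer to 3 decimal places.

Midpoints: 2.5, 7.5, 12.5, 17.5, 22.5, 27.5, 32.5, 37.5
Σfm = 23×2.5 + 24×7.5 + 19×12.5 + 12×17.5 + 10×22.5 + 11×27.5 + 8×32.5 + 8×37.5 = 1772.5
n = Σf = 115
Mean = 1772.5 / 115 = 15.4130

15.413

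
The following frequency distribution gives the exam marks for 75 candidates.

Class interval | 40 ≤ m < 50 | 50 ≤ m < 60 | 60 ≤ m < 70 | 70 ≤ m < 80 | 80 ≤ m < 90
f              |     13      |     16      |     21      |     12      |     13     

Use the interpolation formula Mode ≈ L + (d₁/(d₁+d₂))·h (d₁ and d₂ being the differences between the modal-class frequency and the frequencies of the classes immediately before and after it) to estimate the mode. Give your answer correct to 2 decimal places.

63.57

Modal class: 60 ≤ m < 70 (highest frequency 21).
d₁ = 21 − 16 = 5, d₂ = 21 − 12 = 9
Mode ≈ 60 + (5/(5+9)) × 10 = 60 + 3.5714 = 63.5714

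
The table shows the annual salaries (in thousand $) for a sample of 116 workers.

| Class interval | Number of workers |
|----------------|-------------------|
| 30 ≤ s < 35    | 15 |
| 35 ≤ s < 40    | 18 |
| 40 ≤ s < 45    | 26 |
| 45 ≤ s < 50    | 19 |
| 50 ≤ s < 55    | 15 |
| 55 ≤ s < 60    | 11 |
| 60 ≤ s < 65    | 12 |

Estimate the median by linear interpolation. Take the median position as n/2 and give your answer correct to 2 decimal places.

Cumulative frequencies: 15, 33, 59, 78, 93, 104, 116
n = 116; position = n/2 = 58.
This falls in the class 40 ≤ s < 45: L = 40, F = 33, f = 26, h = 5.
Median ≈ 40 + ((58 − 33) / 26) × 5 = 44.8077

44.81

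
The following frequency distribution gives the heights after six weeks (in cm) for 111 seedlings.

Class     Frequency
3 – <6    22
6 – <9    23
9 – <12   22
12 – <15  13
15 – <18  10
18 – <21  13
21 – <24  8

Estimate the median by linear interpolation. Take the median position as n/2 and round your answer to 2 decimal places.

10.43

Cumulative frequencies: 22, 45, 67, 80, 90, 103, 111
n = 111; position = n/2 = 55.5.
This falls in the class 9 – <12: L = 9, F = 45, f = 22, h = 3.
Median ≈ 9 + ((55.5 − 45) / 22) × 3 = 10.4318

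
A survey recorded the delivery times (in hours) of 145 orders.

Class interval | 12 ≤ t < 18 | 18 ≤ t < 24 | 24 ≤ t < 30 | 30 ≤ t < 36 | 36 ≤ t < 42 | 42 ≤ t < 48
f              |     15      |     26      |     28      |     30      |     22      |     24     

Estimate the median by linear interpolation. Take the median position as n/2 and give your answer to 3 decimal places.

Cumulative frequencies: 15, 41, 69, 99, 121, 145
n = 145; position = n/2 = 72.5.
This falls in the class 30 ≤ t < 36: L = 30, F = 69, f = 30, h = 6.
Median ≈ 30 + ((72.5 − 69) / 30) × 6 = 30.7000

30.700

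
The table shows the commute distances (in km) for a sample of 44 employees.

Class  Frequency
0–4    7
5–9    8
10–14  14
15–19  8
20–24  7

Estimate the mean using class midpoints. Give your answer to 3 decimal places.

12.000

Midpoints: 2, 7, 12, 17, 22
Σfm = 7×2 + 8×7 + 14×12 + 8×17 + 7×22 = 528
n = Σf = 44
Mean = 528 / 44 = 12.0000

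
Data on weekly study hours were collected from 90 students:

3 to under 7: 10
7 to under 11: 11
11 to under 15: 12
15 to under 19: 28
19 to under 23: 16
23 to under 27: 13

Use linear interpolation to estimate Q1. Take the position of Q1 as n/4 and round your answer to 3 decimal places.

Cumulative frequencies: 10, 21, 33, 61, 77, 90
n = 90; position = n/4 = 22.5.
This falls in the class 11 to under 15: L = 11, F = 21, f = 12, h = 4.
Lower quartile ≈ 11 + ((22.5 − 21) / 12) × 4 = 11.5000

11.500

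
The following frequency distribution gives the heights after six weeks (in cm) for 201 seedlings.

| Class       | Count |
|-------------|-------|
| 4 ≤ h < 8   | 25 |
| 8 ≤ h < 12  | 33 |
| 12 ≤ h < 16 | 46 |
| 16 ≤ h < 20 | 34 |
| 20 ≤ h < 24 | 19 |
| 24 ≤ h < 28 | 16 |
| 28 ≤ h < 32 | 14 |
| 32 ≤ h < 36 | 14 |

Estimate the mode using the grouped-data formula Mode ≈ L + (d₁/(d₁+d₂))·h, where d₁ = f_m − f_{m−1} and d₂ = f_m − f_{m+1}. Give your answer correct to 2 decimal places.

14.08

Modal class: 12 ≤ h < 16 (highest frequency 46).
d₁ = 46 − 33 = 13, d₂ = 46 − 34 = 12
Mode ≈ 12 + (13/(13+12)) × 4 = 12 + 2.0800 = 14.0800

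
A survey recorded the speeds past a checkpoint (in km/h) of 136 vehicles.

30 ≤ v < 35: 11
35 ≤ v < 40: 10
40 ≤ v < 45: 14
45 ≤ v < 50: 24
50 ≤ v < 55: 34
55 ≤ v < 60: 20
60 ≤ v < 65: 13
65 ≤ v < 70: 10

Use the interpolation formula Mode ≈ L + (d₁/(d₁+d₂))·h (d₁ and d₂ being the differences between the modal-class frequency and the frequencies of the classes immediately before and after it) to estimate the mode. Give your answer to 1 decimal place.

Modal class: 50 ≤ v < 55 (highest frequency 34).
d₁ = 34 − 24 = 10, d₂ = 34 − 20 = 14
Mode ≈ 50 + (10/(10+14)) × 5 = 50 + 2.0833 = 52.0833

52.1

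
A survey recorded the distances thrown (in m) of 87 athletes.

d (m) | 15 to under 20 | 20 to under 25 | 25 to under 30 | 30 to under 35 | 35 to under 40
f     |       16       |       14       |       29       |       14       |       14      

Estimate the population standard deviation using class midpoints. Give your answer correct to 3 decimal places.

6.517

Midpoints: 17.5, 22.5, 27.5, 32.5, 37.5
n = 87, Σfm = 2372.5, mean = 27.2701
Σfm² = 68393.75
Σf(m − x̄)² = Σfm² − (Σfm)²/n = 68393.75 − 2372.5²/87 = 3695.4023
Population variance = 3695.4023 / 87 = 42.4759
Standard deviation = √42.4759 = 6.5174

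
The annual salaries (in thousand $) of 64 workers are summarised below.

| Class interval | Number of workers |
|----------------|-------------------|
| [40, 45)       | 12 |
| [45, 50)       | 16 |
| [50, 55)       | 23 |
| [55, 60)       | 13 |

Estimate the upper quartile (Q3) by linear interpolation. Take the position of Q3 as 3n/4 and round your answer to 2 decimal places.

Cumulative frequencies: 12, 28, 51, 64
n = 64; position = 3n/4 = 48.
This falls in the class [50, 55): L = 50, F = 28, f = 23, h = 5.
Upper quartile ≈ 50 + ((48 − 28) / 23) × 5 = 54.3478

54.35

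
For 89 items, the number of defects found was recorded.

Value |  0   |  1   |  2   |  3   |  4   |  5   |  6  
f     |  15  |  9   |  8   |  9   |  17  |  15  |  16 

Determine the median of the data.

Cumulative frequencies: 15, 24, 32, 41, 58, 73, 89
n = 89, so the median is the value in position (n+1)/2 = 45.
Position 45 falls at value 4.

4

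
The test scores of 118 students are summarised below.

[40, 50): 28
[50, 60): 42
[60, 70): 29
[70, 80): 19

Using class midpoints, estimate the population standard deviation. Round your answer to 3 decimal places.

Midpoints: 45, 55, 65, 75
n = 118, Σfm = 6880, mean = 58.3051
Σfm² = 413150
Σf(m − x̄)² = Σfm² − (Σfm)²/n = 413150 − 6880²/118 = 12011.0169
Population variance = 12011.0169 / 118 = 101.7883
Standard deviation = √101.7883 = 10.0890

10.089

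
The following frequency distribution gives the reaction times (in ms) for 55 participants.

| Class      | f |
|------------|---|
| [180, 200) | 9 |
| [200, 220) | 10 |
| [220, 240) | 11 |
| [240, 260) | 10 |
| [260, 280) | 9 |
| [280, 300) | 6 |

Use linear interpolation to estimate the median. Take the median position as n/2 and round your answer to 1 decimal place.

235.5

Cumulative frequencies: 9, 19, 30, 40, 49, 55
n = 55; position = n/2 = 27.5.
This falls in the class [220, 240): L = 220, F = 19, f = 11, h = 20.
Median ≈ 220 + ((27.5 − 19) / 11) × 20 = 235.4545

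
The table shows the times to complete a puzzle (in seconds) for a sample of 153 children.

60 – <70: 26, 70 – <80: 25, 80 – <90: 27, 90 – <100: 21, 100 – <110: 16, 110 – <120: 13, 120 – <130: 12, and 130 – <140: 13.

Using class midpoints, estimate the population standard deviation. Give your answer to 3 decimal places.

Midpoints: 65, 75, 85, 95, 105, 115, 125, 135
n = 153, Σfm = 14285, mean = 93.3660
Σfm² = 1407825
Σf(m − x̄)² = Σfm² − (Σfm)²/n = 1407825 − 14285²/153 = 74091.5033
Population variance = 74091.5033 / 153 = 484.2582
Standard deviation = √484.2582 = 22.0059

22.006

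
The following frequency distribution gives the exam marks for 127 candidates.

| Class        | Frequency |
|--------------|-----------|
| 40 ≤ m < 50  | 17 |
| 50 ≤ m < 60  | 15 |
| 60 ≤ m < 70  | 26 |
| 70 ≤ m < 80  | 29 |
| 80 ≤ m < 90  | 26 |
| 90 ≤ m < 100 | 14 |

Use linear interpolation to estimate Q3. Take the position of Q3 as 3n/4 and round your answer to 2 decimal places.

83.17

Cumulative frequencies: 17, 32, 58, 87, 113, 127
n = 127; position = 3n/4 = 95.25.
This falls in the class 80 ≤ m < 90: L = 80, F = 87, f = 26, h = 10.
Upper quartile ≈ 80 + ((95.25 − 87) / 26) × 10 = 83.1731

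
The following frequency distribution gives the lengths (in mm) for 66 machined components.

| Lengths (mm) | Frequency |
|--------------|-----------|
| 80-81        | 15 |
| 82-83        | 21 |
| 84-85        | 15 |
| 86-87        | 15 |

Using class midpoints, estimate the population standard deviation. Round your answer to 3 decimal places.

2.151

Midpoints: 80.5, 82.5, 84.5, 86.5
n = 66, Σfm = 5505, mean = 83.4091
Σfm² = 459472.5
Σf(m − x̄)² = Σfm² − (Σfm)²/n = 459472.5 − 5505²/66 = 305.4545
Population variance = 305.4545 / 66 = 4.6281
Standard deviation = √4.6281 = 2.1513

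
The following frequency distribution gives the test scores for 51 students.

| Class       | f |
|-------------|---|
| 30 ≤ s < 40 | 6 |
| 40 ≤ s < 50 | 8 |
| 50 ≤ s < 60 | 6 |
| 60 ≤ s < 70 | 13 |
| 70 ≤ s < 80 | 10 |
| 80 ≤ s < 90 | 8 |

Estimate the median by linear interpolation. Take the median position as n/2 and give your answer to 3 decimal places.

64.231

Cumulative frequencies: 6, 14, 20, 33, 43, 51
n = 51; position = n/2 = 25.5.
This falls in the class 60 ≤ s < 70: L = 60, F = 20, f = 13, h = 10.
Median ≈ 60 + ((25.5 − 20) / 13) × 10 = 64.2308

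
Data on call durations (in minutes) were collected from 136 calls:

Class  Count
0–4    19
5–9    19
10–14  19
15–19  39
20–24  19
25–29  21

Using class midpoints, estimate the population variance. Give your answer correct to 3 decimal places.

64.034

Midpoints: 2, 7, 12, 17, 22, 27
n = 136, Σfm = 2047, mean = 15.0515
Σfm² = 39519
Σf(m − x̄)² = Σfm² − (Σfm)²/n = 39519 − 2047²/136 = 8708.6397
Population variance = 8708.6397 / 136 = 64.0341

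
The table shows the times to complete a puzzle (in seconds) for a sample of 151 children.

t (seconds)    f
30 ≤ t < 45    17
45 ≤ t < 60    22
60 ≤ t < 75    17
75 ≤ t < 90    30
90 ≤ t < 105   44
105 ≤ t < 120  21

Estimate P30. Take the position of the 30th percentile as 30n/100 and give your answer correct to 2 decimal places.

65.56

Cumulative frequencies: 17, 39, 56, 86, 130, 151
n = 151; position = 30n/100 = 45.3.
This falls in the class 60 ≤ t < 75: L = 60, F = 39, f = 17, h = 15.
30th percentile ≈ 60 + ((45.3 − 39) / 17) × 15 = 65.5588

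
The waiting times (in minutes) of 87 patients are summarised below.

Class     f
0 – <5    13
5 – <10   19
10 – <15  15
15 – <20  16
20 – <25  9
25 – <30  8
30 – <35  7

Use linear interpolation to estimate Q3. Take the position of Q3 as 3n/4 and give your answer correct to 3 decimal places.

21.250

Cumulative frequencies: 13, 32, 47, 63, 72, 80, 87
n = 87; position = 3n/4 = 65.25.
This falls in the class 20 – <25: L = 20, F = 63, f = 9, h = 5.
Upper quartile ≈ 20 + ((65.25 − 63) / 9) × 5 = 21.2500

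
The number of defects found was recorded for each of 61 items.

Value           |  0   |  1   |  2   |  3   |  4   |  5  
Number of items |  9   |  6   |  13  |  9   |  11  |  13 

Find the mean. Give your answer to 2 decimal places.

2.75

Values: 0, 1, 2, 3, 4, 5
Σfx = 9×0 + 6×1 + 13×2 + 9×3 + 11×4 + 13×5 = 168
n = Σf = 61
Mean = 168 / 61 = 2.7541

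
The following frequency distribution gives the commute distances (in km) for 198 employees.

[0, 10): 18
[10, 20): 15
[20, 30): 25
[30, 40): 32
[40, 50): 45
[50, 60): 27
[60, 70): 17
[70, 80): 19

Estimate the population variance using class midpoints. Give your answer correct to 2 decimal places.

397.91

Midpoints: 5, 15, 25, 35, 45, 55, 65, 75
n = 198, Σfm = 8100, mean = 40.9091
Σfm² = 410150
Σf(m − x̄)² = Σfm² − (Σfm)²/n = 410150 − 8100²/198 = 78786.3636
Population variance = 78786.3636 / 198 = 397.9109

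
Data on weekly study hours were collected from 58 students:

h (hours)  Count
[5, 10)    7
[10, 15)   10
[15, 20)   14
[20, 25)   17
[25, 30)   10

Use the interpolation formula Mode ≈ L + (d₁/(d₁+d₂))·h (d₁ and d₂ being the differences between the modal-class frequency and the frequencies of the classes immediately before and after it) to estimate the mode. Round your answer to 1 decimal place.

Modal class: [20, 25) (highest frequency 17).
d₁ = 17 − 14 = 3, d₂ = 17 − 10 = 7
Mode ≈ 20 + (3/(3+7)) × 5 = 20 + 1.5000 = 21.5000

21.5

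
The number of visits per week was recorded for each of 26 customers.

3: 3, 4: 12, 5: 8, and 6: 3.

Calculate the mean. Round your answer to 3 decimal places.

4.423

Values: 3, 4, 5, 6
Σfx = 3×3 + 12×4 + 8×5 + 3×6 = 115
n = Σf = 26
Mean = 115 / 26 = 4.4231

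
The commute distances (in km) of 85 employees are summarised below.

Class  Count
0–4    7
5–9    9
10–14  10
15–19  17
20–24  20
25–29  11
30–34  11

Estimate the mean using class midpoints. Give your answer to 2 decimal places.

Midpoints: 2, 7, 12, 17, 22, 27, 32
Σfm = 7×2 + 9×7 + 10×12 + 17×17 + 20×22 + 11×27 + 11×32 = 1575
n = Σf = 85
Mean = 1575 / 85 = 18.5294

18.53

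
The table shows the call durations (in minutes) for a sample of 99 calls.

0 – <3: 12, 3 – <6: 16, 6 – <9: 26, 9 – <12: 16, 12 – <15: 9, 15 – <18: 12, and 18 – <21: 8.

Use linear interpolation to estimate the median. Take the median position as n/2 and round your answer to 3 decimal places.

Cumulative frequencies: 12, 28, 54, 70, 79, 91, 99
n = 99; position = n/2 = 49.5.
This falls in the class 6 – <9: L = 6, F = 28, f = 26, h = 3.
Median ≈ 6 + ((49.5 − 28) / 26) × 3 = 8.4808

8.481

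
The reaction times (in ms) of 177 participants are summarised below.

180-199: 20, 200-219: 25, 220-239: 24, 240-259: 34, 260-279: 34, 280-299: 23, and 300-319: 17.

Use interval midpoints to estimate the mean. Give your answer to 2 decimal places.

Midpoints: 189.5, 209.5, 229.5, 249.5, 269.5, 289.5, 309.5
Σfm = 20×189.5 + 25×209.5 + 24×229.5 + 34×249.5 + 34×269.5 + 23×289.5 + 17×309.5 = 44101.5
n = Σf = 177
Mean = 44101.5 / 177 = 249.1610

249.16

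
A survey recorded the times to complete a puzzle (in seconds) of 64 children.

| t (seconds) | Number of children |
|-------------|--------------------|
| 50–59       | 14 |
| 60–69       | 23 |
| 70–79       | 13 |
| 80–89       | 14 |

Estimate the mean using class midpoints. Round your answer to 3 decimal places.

68.719

Midpoints: 54.5, 64.5, 74.5, 84.5
Σfm = 14×54.5 + 23×64.5 + 13×74.5 + 14×84.5 = 4398
n = Σf = 64
Mean = 4398 / 64 = 68.7188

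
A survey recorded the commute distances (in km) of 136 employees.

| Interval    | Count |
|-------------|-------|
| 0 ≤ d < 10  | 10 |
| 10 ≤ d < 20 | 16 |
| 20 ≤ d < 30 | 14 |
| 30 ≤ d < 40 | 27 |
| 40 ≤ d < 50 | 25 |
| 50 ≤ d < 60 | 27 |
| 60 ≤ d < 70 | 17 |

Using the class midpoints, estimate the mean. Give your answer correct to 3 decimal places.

38.971

Midpoints: 5, 15, 25, 35, 45, 55, 65
Σfm = 10×5 + 16×15 + 14×25 + 27×35 + 25×45 + 27×55 + 17×65 = 5300
n = Σf = 136
Mean = 5300 / 136 = 38.9706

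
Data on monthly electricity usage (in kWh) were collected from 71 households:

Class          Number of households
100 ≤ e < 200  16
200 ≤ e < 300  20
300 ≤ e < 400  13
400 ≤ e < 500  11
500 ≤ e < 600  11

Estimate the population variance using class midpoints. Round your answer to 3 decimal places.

Midpoints: 150, 250, 350, 450, 550
n = 71, Σfm = 22950, mean = 323.2394
Σfm² = 8757500
Σf(m − x̄)² = Σfm² − (Σfm)²/n = 8757500 − 22950²/71 = 1339154.9296
Population variance = 1339154.9296 / 71 = 18861.3370

18861.337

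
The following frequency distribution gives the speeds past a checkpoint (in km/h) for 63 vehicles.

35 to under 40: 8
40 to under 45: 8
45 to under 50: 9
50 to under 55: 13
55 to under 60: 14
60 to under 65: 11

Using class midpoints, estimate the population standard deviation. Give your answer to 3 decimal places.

Midpoints: 37.5, 42.5, 47.5, 52.5, 57.5, 62.5
n = 63, Σfm = 3242.5, mean = 51.4683
Σfm² = 171093.75
Σf(m − x̄)² = Σfm² − (Σfm)²/n = 171093.75 − 3242.5²/63 = 4207.9365
Population variance = 4207.9365 / 63 = 66.7926
Standard deviation = √66.7926 = 8.1727

8.173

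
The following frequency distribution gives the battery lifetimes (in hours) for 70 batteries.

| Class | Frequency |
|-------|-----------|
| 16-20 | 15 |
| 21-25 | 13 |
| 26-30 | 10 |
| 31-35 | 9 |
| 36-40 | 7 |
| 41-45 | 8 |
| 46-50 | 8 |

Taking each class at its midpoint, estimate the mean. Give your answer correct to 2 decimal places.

30.57

Midpoints: 18, 23, 28, 33, 38, 43, 48
Σfm = 15×18 + 13×23 + 10×28 + 9×33 + 7×38 + 8×43 + 8×48 = 2140
n = Σf = 70
Mean = 2140 / 70 = 30.5714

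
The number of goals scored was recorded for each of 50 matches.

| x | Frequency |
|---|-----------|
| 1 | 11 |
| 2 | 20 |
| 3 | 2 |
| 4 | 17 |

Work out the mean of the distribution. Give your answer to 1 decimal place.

2.5

Values: 1, 2, 3, 4
Σfx = 11×1 + 20×2 + 2×3 + 17×4 = 125
n = Σf = 50
Mean = 125 / 50 = 2.5000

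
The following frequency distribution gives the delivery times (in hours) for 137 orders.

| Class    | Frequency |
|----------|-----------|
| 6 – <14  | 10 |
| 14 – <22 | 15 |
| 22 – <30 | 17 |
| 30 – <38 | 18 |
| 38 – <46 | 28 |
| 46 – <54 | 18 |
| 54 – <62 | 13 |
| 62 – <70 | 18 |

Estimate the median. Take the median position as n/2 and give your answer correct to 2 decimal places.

40.43

Cumulative frequencies: 10, 25, 42, 60, 88, 106, 119, 137
n = 137; position = n/2 = 68.5.
This falls in the class 38 – <46: L = 38, F = 60, f = 28, h = 8.
Median ≈ 38 + ((68.5 − 60) / 28) × 8 = 40.4286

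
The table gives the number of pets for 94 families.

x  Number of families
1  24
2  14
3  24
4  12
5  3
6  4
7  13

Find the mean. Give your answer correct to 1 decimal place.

3.2

Values: 1, 2, 3, 4, 5, 6, 7
Σfx = 24×1 + 14×2 + 24×3 + 12×4 + 3×5 + 4×6 + 13×7 = 302
n = Σf = 94
Mean = 302 / 94 = 3.2128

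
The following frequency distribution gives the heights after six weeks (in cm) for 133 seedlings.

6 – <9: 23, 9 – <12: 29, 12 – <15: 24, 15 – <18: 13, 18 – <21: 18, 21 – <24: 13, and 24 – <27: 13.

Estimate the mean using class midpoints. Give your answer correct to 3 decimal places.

Midpoints: 7.5, 10.5, 13.5, 16.5, 19.5, 22.5, 25.5
Σfm = 23×7.5 + 29×10.5 + 24×13.5 + 13×16.5 + 18×19.5 + 13×22.5 + 13×25.5 = 1990.5
n = Σf = 133
Mean = 1990.5 / 133 = 14.9662

14.966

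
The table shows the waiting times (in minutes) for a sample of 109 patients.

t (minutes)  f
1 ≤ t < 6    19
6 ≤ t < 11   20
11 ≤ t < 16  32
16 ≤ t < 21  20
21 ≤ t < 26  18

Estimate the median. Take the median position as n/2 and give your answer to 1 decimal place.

13.4

Cumulative frequencies: 19, 39, 71, 91, 109
n = 109; position = n/2 = 54.5.
This falls in the class 11 ≤ t < 16: L = 11, F = 39, f = 32, h = 5.
Median ≈ 11 + ((54.5 − 39) / 32) × 5 = 13.4219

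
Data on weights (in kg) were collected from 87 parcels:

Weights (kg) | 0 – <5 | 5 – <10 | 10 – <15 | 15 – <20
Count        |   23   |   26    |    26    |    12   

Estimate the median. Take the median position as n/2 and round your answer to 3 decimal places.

8.942

Cumulative frequencies: 23, 49, 75, 87
n = 87; position = n/2 = 43.5.
This falls in the class 5 – <10: L = 5, F = 23, f = 26, h = 5.
Median ≈ 5 + ((43.5 − 23) / 26) × 5 = 8.9423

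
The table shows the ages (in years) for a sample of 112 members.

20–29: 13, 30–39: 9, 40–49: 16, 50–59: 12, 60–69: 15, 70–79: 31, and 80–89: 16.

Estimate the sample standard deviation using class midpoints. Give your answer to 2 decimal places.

19.63

Midpoints: 24.5, 34.5, 44.5, 54.5, 64.5, 74.5, 84.5
n = 112, Σfm = 6624, mean = 59.1429
Σfm² = 434548
Σf(m − x̄)² = Σfm² − (Σfm)²/n = 434548 − 6624²/112 = 42785.7143
Sample variance = 42785.7143 / 111 = 385.4569
Standard deviation = √385.4569 = 19.6331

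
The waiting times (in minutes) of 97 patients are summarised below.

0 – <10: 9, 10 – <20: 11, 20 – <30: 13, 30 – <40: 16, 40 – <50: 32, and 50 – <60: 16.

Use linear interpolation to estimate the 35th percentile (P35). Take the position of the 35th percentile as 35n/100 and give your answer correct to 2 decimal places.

30.59

Cumulative frequencies: 9, 20, 33, 49, 81, 97
n = 97; position = 35n/100 = 33.95.
This falls in the class 30 – <40: L = 30, F = 33, f = 16, h = 10.
35th percentile ≈ 30 + ((33.95 − 33) / 16) × 10 = 30.5938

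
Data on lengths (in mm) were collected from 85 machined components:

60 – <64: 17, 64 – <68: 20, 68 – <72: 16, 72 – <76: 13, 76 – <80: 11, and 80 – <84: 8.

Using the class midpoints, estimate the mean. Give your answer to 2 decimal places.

Midpoints: 62, 66, 70, 74, 78, 82
Σfm = 17×62 + 20×66 + 16×70 + 13×74 + 11×78 + 8×82 = 5970
n = Σf = 85
Mean = 5970 / 85 = 70.2353

70.24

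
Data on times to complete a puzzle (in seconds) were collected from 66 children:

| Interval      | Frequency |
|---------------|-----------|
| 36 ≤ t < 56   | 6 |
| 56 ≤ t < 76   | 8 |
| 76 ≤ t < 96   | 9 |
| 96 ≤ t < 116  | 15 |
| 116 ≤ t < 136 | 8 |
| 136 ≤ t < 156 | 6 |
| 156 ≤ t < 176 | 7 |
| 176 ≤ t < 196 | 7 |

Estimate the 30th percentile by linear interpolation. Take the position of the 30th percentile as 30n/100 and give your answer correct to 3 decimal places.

Cumulative frequencies: 6, 14, 23, 38, 46, 52, 59, 66
n = 66; position = 30n/100 = 19.8.
This falls in the class 76 ≤ t < 96: L = 76, F = 14, f = 9, h = 20.
30th percentile ≈ 76 + ((19.8 − 14) / 9) × 20 = 88.8889

88.889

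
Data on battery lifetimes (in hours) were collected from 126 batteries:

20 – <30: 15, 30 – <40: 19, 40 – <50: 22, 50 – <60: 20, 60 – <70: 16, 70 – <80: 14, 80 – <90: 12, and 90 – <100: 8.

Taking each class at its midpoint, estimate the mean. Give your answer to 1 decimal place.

Midpoints: 25, 35, 45, 55, 65, 75, 85, 95
Σfm = 15×25 + 19×35 + 22×45 + 20×55 + 16×65 + 14×75 + 12×85 + 8×95 = 7000
n = Σf = 126
Mean = 7000 / 126 = 55.5556

55.6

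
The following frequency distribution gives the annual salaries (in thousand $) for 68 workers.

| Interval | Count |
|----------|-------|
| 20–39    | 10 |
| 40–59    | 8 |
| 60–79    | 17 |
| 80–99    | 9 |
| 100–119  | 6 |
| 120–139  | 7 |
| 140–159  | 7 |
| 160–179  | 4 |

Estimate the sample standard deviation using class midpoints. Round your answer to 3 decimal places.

Midpoints: 29.5, 49.5, 69.5, 89.5, 109.5, 129.5, 149.5, 169.5
n = 68, Σfm = 5966, mean = 87.7353
Σfm² = 643217
Σf(m − x̄)² = Σfm² − (Σfm)²/n = 643217 − 5966²/68 = 119788.2353
Sample variance = 119788.2353 / 67 = 1787.8841
Standard deviation = √1787.8841 = 42.2834

42.283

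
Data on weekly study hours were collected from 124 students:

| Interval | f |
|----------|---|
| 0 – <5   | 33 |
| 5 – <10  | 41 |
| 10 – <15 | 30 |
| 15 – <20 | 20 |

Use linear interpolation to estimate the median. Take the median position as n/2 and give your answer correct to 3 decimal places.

Cumulative frequencies: 33, 74, 104, 124
n = 124; position = n/2 = 62.
This falls in the class 5 – <10: L = 5, F = 33, f = 41, h = 5.
Median ≈ 5 + ((62 − 33) / 41) × 5 = 8.5366

8.537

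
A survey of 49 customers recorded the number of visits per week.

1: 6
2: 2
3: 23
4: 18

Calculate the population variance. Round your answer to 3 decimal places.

0.891

Values: 1, 2, 3, 4
n = 49, Σfx = 151, mean = 3.0816
Σfx² = 509
Σf(x − x̄)² = Σfx² − (Σfx)²/n = 509 − 151²/49 = 43.6735
Population variance = 43.6735 / 49 = 0.8913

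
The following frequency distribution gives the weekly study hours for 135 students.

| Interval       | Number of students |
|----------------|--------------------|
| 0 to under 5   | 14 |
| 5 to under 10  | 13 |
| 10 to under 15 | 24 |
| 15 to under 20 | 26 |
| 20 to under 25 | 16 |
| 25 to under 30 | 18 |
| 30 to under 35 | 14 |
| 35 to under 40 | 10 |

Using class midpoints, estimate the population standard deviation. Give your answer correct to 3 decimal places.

Midpoints: 2.5, 7.5, 12.5, 17.5, 22.5, 27.5, 32.5, 37.5
n = 135, Σfm = 2572.5, mean = 19.0556
Σfm² = 63093.75
Σf(m − x̄)² = Σfm² − (Σfm)²/n = 63093.75 − 2572.5²/135 = 14073.3333
Population variance = 14073.3333 / 135 = 104.2469
Standard deviation = √104.2469 = 10.2101

10.210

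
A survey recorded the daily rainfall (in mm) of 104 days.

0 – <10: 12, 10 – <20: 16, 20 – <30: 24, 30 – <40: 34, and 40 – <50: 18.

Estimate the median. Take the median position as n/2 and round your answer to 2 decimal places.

30.00

Cumulative frequencies: 12, 28, 52, 86, 104
n = 104; position = n/2 = 52.
This falls in the class 20 – <30: L = 20, F = 28, f = 24, h = 10.
Median ≈ 20 + ((52 − 28) / 24) × 10 = 30.0000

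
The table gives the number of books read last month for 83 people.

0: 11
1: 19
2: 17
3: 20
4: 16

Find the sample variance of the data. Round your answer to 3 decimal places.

Values: 0, 1, 2, 3, 4
n = 83, Σfx = 177, mean = 2.1325
Σfx² = 523
Σf(x − x̄)² = Σfx² − (Σfx)²/n = 523 − 177²/83 = 145.5422
Sample variance = 145.5422 / 82 = 1.7749

1.775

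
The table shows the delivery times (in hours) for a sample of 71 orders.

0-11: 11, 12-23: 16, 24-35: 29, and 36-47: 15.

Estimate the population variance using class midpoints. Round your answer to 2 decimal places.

Midpoints: 5.5, 17.5, 29.5, 41.5
n = 71, Σfm = 1818.5, mean = 25.6127
Σfm² = 56303.75
Σf(m − x̄)² = Σfm² − (Σfm)²/n = 56303.75 − 1818.5²/71 = 9727.0986
Population variance = 9727.0986 / 71 = 137.0014

137.00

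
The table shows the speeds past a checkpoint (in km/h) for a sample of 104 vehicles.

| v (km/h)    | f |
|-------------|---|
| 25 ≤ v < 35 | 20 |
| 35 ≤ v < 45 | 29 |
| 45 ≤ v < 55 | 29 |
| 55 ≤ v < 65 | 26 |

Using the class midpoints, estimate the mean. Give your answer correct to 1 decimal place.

45.9

Midpoints: 30, 40, 50, 60
Σfm = 20×30 + 29×40 + 29×50 + 26×60 = 4770
n = Σf = 104
Mean = 4770 / 104 = 45.8654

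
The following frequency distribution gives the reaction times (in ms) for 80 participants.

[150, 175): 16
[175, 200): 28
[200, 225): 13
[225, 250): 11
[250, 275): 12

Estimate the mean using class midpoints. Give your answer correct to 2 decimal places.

204.69

Midpoints: 162.5, 187.5, 212.5, 237.5, 262.5
Σfm = 16×162.5 + 28×187.5 + 13×212.5 + 11×237.5 + 12×262.5 = 16375
n = Σf = 80
Mean = 16375 / 80 = 204.6875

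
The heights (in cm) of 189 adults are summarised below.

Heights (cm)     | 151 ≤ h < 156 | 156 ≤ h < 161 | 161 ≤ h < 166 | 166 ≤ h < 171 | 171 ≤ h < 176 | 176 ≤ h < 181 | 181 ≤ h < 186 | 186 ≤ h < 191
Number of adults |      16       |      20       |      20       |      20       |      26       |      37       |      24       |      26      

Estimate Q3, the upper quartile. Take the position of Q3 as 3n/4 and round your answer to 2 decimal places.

181.57

Cumulative frequencies: 16, 36, 56, 76, 102, 139, 163, 189
n = 189; position = 3n/4 = 141.75.
This falls in the class 181 ≤ h < 186: L = 181, F = 139, f = 24, h = 5.
Upper quartile ≈ 181 + ((141.75 − 139) / 24) × 5 = 181.5729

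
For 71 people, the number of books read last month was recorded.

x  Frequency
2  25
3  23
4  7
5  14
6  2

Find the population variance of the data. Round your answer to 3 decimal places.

Values: 2, 3, 4, 5, 6
n = 71, Σfx = 229, mean = 3.2254
Σfx² = 841
Σf(x − x̄)² = Σfx² − (Σfx)²/n = 841 − 229²/71 = 102.3944
Population variance = 102.3944 / 71 = 1.4422

1.442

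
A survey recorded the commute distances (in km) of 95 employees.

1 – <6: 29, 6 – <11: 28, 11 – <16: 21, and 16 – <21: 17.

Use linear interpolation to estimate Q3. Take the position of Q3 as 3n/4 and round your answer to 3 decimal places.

14.393

Cumulative frequencies: 29, 57, 78, 95
n = 95; position = 3n/4 = 71.25.
This falls in the class 11 – <16: L = 11, F = 57, f = 21, h = 5.
Upper quartile ≈ 11 + ((71.25 − 57) / 21) × 5 = 14.3929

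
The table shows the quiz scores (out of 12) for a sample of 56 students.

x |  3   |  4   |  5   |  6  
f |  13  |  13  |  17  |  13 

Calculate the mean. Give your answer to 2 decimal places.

4.54

Values: 3, 4, 5, 6
Σfx = 13×3 + 13×4 + 17×5 + 13×6 = 254
n = Σf = 56
Mean = 254 / 56 = 4.5357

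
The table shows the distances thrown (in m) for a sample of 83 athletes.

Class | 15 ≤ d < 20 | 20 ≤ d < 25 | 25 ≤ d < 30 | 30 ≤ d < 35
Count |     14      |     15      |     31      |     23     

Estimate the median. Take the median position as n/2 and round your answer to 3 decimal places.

27.016

Cumulative frequencies: 14, 29, 60, 83
n = 83; position = n/2 = 41.5.
This falls in the class 25 ≤ d < 30: L = 25, F = 29, f = 31, h = 5.
Median ≈ 25 + ((41.5 − 29) / 31) × 5 = 27.0161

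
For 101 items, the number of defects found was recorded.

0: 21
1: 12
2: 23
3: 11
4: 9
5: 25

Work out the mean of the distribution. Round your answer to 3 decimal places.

2.495

Values: 0, 1, 2, 3, 4, 5
Σfx = 21×0 + 12×1 + 23×2 + 11×3 + 9×4 + 25×5 = 252
n = Σf = 101
Mean = 252 / 101 = 2.4950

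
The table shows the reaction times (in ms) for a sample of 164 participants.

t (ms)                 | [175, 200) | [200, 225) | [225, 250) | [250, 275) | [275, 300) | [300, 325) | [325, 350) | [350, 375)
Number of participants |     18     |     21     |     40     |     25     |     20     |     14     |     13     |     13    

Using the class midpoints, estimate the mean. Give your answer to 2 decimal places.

Midpoints: 187.5, 212.5, 237.5, 262.5, 287.5, 312.5, 337.5, 362.5
Σfm = 18×187.5 + 21×212.5 + 40×237.5 + 25×262.5 + 20×287.5 + 14×312.5 + 13×337.5 + 13×362.5 = 43125
n = Σf = 164
Mean = 43125 / 164 = 262.9573

262.96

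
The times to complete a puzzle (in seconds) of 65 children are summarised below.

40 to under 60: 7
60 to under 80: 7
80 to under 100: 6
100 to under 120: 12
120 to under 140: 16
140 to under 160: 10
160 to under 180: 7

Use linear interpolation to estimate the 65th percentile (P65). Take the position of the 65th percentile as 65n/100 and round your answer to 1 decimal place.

132.8

Cumulative frequencies: 7, 14, 20, 32, 48, 58, 65
n = 65; position = 65n/100 = 42.25.
This falls in the class 120 to under 140: L = 120, F = 32, f = 16, h = 20.
65th percentile ≈ 120 + ((42.25 − 32) / 16) × 20 = 132.8125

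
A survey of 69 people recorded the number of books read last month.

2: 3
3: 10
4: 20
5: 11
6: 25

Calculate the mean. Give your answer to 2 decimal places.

Values: 2, 3, 4, 5, 6
Σfx = 3×2 + 10×3 + 20×4 + 11×5 + 25×6 = 321
n = Σf = 69
Mean = 321 / 69 = 4.6522

4.65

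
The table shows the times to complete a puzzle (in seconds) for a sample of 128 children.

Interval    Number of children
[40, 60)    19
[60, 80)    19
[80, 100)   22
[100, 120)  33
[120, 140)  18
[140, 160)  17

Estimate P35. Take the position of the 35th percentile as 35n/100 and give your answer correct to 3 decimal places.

Cumulative frequencies: 19, 38, 60, 93, 111, 128
n = 128; position = 35n/100 = 44.8.
This falls in the class [80, 100): L = 80, F = 38, f = 22, h = 20.
35th percentile ≈ 80 + ((44.8 − 38) / 22) × 20 = 86.1818

86.182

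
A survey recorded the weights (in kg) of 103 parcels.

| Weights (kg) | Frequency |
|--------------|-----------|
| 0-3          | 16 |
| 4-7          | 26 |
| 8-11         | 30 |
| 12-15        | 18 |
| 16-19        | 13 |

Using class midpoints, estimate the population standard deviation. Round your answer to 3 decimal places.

4.956

Midpoints: 1.5, 5.5, 9.5, 13.5, 17.5
n = 103, Σfm = 922.5, mean = 8.9563
Σfm² = 10791.75
Σf(m − x̄)² = Σfm² − (Σfm)²/n = 10791.75 − 922.5²/103 = 2529.5534
Population variance = 2529.5534 / 103 = 24.5588
Standard deviation = √24.5588 = 4.9557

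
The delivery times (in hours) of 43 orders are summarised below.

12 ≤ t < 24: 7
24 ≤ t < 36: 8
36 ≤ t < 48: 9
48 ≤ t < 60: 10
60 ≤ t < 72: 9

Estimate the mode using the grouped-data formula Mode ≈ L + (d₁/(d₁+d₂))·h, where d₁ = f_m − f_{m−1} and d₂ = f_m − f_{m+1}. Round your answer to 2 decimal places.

54.00

Modal class: 48 ≤ t < 60 (highest frequency 10).
d₁ = 10 − 9 = 1, d₂ = 10 − 9 = 1
Mode ≈ 48 + (1/(1+1)) × 12 = 48 + 6.0000 = 54.0000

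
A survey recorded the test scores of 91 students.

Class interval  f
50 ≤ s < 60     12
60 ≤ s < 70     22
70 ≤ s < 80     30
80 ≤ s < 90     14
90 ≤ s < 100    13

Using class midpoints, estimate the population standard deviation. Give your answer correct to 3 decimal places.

Midpoints: 55, 65, 75, 85, 95
n = 91, Σfm = 6765, mean = 74.3407
Σfm² = 516475
Σf(m − x̄)² = Σfm² − (Σfm)²/n = 516475 − 6765²/91 = 13560.4396
Population variance = 13560.4396 / 91 = 149.0158
Standard deviation = √149.0158 = 12.2072

12.207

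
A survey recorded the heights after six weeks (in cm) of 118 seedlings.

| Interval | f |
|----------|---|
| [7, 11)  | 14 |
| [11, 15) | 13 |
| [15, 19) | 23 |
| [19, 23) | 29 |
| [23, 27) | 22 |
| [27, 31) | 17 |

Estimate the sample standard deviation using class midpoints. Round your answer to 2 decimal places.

Midpoints: 9, 13, 17, 21, 25, 29
n = 118, Σfm = 2338, mean = 19.8136
Σfm² = 50814
Σf(m − x̄)² = Σfm² − (Σfm)²/n = 50814 − 2338²/118 = 4489.8983
Sample variance = 4489.8983 / 117 = 38.3752
Standard deviation = √38.3752 = 6.1948

6.19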